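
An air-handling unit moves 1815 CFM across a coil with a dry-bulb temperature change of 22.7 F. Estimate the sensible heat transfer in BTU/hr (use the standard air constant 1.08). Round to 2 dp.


Q = 1.08 * 1815 * 22.7 = 44496.54 BTU/hr

44496.54 BTU/hr


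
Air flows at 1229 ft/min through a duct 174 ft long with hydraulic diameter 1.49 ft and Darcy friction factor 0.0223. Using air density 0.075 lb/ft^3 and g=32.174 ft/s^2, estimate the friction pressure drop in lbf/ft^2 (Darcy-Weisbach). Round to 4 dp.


v_fps = 1229/60 = 20.4833 ft/s
dp = 0.0223*(174/1.49)*0.075*20.4833^2/(2*32.174) = 1.2735 lbf/ft^2

1.2735 lbf/ft^2


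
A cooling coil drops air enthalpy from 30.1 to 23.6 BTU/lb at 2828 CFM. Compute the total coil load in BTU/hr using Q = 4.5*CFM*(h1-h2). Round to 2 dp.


Q = 4.5 * 2828 * (30.1 - 23.6) = 82719.00 BTU/hr

82719.00 BTU/hr


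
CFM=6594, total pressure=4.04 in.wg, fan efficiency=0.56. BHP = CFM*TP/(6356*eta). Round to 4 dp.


BHP = 6594 * 4.04 / (6356 * 0.56) = 7.4844 hp

7.4844 hp


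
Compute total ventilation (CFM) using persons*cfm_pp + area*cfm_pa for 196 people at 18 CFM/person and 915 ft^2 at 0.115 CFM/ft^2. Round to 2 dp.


Total = 196*18 + 915*0.115 = 3633.23 CFM

3633.23 CFM


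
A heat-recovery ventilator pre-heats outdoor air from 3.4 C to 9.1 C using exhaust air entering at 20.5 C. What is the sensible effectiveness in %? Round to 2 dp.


eff = (9.1-3.4)/(20.5-3.4)*100 = 33.33 %

33.33 %


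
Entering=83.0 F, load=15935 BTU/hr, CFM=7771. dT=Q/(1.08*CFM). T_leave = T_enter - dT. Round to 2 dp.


dT = 15935/(1.08*7771) = 1.8987
T_leave = 83.0 - 1.8987 = 81.10 F

81.10 F


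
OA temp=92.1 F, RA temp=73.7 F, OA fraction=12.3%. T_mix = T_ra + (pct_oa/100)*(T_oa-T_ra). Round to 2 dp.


T_mix = 73.7 + (12.3/100)*(92.1-73.7) = 75.96 F

75.96 F


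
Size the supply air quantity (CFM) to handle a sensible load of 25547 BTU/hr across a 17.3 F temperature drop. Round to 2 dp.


CFM = 25547 / (1.08 * 17.3) = 1367.32

1367.32 CFM


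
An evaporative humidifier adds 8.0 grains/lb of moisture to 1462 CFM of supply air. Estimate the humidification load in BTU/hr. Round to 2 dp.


Q = 0.68 * 1462 * 8.0 = 7953.28 BTU/hr

7953.28 BTU/hr


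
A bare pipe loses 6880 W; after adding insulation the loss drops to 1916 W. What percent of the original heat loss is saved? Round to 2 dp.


Savings = ((6880-1916)/6880)*100 = 72.15 %

72.15 %


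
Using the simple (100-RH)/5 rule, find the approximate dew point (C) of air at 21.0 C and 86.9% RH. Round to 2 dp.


Td = 21.0 - (100-86.9)/5 = 18.38 C

18.38 C


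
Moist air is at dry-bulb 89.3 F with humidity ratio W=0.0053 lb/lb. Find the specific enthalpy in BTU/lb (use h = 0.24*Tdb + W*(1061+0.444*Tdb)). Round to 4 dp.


h = 0.24*89.3 + 0.0053*(1061+0.444*89.3) = 27.2654 BTU/lb

27.2654 BTU/lb


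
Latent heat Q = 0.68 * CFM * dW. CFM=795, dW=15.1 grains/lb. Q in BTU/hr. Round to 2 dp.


Q = 0.68 * 795 * 15.1 = 8163.06 BTU/hr

8163.06 BTU/hr


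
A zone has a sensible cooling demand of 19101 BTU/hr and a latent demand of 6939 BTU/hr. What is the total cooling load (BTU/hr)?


Qt = 19101 + 6939 = 26040 BTU/hr

26040 BTU/hr


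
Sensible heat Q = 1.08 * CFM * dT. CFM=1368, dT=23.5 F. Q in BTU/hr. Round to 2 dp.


Q = 1.08 * 1368 * 23.5 = 34719.84 BTU/hr

34719.84 BTU/hr


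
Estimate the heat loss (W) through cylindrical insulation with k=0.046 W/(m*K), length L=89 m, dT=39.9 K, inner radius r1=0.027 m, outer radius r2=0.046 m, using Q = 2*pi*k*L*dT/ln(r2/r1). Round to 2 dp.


Q = 2*pi*0.046*89*39.9/ln(0.046/0.027) = 1926.34 W

1926.34 W


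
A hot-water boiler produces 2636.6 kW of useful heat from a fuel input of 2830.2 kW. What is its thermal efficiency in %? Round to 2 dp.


eta = (2636.6/2830.2)*100 = 93.16 %

93.16 %


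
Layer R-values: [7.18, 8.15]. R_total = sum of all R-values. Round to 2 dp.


R_total = 7.18 + 8.15 = 15.33

15.33


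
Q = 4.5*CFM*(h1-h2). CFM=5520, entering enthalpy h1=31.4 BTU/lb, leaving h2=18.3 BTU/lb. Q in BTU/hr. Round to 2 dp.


Q = 4.5 * 5520 * (31.4 - 18.3) = 325404.00 BTU/hr

325404.00 BTU/hr


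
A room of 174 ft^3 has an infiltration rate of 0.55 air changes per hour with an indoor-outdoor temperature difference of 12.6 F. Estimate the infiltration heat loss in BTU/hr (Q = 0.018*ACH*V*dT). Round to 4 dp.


Q = 0.018 * 0.55 * 174 * 12.6 = 21.7048 BTU/hr

21.7048 BTU/hr


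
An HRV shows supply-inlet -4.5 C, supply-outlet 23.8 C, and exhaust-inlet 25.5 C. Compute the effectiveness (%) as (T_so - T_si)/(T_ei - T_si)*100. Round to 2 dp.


eff = (23.8-(-4.5))/(25.5-(-4.5))*100 = 94.33 %

94.33 %


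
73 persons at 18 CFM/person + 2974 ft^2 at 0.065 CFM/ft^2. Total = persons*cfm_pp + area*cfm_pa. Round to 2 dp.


Total = 73*18 + 2974*0.065 = 1507.31 CFM

1507.31 CFM


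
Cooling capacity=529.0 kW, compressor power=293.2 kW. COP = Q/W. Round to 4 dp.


COP = 529.0 / 293.2 = 1.8042

1.8042


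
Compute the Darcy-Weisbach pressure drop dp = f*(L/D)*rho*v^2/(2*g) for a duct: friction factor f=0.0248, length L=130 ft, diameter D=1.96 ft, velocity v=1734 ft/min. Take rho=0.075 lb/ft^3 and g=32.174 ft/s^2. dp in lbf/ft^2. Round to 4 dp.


v_fps = 1734/60 = 28.9 ft/s
dp = 0.0248*(130/1.96)*0.075*28.9^2/(2*32.174) = 1.6013 lbf/ft^2

1.6013 lbf/ft^2


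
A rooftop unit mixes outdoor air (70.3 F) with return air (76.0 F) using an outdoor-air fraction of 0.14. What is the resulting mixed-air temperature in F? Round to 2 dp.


T_mix = 0.14*70.3 + 0.86*76.0 = 75.20 F

75.20 F


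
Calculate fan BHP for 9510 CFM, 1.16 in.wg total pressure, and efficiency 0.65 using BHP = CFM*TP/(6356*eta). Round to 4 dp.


BHP = 9510 * 1.16 / (6356 * 0.65) = 2.6702 hp

2.6702 hp


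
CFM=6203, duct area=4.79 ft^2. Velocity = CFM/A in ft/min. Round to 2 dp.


V = 6203 / 4.79 = 1294.99 ft/min

1294.99 ft/min


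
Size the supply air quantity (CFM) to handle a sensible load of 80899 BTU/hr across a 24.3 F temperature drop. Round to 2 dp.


CFM = 80899 / (1.08 * 24.3) = 3082.57

3082.57 CFM


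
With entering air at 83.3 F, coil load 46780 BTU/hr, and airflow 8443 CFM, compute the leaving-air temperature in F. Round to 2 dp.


dT = 46780/(1.08*8443) = 5.1303
T_leave = 83.3 - 5.1303 = 78.17 F

78.17 F


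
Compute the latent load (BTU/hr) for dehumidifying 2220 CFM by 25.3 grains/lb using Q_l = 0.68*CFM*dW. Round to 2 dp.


Q = 0.68 * 2220 * 25.3 = 38192.88 BTU/hr

38192.88 BTU/hr


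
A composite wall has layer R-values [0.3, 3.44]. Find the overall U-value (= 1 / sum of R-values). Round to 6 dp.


R_total = 0.3 + 3.44 = 3.74
U = 1/3.74 = 0.267380

0.267380


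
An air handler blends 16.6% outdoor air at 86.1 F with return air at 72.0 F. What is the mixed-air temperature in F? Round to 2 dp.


T_mix = 72.0 + (16.6/100)*(86.1-72.0) = 74.34 F

74.34 F


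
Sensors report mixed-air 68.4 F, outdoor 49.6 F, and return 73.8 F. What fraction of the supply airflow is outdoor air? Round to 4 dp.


frac = (68.4 - 73.8) / (49.6 - 73.8) = 0.2231

0.2231


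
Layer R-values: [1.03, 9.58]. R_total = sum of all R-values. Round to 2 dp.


R_total = 1.03 + 9.58 = 10.61

10.61


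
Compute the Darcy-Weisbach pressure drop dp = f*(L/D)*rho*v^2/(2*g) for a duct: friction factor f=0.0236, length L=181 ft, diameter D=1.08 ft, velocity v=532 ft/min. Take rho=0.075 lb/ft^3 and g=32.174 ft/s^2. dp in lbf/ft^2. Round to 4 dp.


v_fps = 532/60 = 8.8667 ft/s
dp = 0.0236*(181/1.08)*0.075*8.8667^2/(2*32.174) = 0.3624 lbf/ft^2

0.3624 lbf/ft^2


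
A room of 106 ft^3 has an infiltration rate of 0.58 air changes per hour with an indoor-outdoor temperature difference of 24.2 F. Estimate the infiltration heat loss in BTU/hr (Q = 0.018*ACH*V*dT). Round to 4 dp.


Q = 0.018 * 0.58 * 106 * 24.2 = 26.7807 BTU/hr

26.7807 BTU/hr


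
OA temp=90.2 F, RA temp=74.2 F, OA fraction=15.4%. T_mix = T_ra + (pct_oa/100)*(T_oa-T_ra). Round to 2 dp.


T_mix = 74.2 + (15.4/100)*(90.2-74.2) = 76.66 F

76.66 F


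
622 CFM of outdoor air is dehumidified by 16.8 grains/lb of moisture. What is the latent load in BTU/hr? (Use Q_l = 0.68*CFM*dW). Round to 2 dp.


Q = 0.68 * 622 * 16.8 = 7105.73 BTU/hr

7105.73 BTU/hr


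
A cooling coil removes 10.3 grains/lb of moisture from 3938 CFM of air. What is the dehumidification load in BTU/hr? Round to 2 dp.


Q = 0.68 * 3938 * 10.3 = 27581.75 BTU/hr

27581.75 BTU/hr


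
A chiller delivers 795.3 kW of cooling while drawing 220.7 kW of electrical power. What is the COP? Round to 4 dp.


COP = 795.3 / 220.7 = 3.6035

3.6035


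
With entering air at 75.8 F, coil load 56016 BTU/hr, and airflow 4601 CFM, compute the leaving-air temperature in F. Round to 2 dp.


dT = 56016/(1.08*4601) = 11.2729
T_leave = 75.8 - 11.2729 = 64.53 F

64.53 F


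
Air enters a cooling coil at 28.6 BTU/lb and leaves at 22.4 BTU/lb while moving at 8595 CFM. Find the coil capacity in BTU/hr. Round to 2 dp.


Q = 4.5 * 8595 * (28.6 - 22.4) = 239800.50 BTU/hr

239800.50 BTU/hr


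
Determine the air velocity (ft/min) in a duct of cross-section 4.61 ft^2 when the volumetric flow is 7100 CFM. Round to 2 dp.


V = 7100 / 4.61 = 1540.13 ft/min

1540.13 ft/min


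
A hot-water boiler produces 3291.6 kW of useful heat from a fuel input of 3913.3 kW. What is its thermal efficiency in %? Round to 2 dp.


eta = (3291.6/3913.3)*100 = 84.11 %

84.11 %


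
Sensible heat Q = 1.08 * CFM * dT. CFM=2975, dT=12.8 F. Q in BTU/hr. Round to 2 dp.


Q = 1.08 * 2975 * 12.8 = 41126.40 BTU/hr

41126.40 BTU/hr


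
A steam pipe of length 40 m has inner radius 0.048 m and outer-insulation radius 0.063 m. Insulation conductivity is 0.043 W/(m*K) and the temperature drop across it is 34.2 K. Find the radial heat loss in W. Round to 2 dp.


Q = 2*pi*0.043*40*34.2/ln(0.063/0.048) = 1359.16 W

1359.16 W


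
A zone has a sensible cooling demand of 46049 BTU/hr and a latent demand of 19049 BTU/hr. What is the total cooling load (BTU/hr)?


Qt = 46049 + 19049 = 65098 BTU/hr

65098 BTU/hr


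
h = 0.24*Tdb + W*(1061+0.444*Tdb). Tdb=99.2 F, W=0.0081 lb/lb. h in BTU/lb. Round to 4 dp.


h = 0.24*99.2 + 0.0081*(1061+0.444*99.2) = 32.7589 BTU/lb

32.7589 BTU/lb


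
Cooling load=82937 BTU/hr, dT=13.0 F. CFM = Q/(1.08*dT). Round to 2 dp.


CFM = 82937 / (1.08 * 13.0) = 5907.19

5907.19 CFM


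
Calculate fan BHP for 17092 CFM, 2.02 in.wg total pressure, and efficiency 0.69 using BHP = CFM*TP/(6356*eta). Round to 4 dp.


BHP = 17092 * 2.02 / (6356 * 0.69) = 7.8725 hp

7.8725 hp


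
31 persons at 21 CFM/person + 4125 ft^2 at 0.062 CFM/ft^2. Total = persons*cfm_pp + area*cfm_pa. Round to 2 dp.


Total = 31*21 + 4125*0.062 = 906.75 CFM

906.75 CFM


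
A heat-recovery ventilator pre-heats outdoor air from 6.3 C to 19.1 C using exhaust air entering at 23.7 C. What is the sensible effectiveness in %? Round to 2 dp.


eff = (19.1-6.3)/(23.7-6.3)*100 = 73.56 %

73.56 %


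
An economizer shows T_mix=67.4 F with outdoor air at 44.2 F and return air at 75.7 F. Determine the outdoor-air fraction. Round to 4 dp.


frac = (67.4 - 75.7) / (44.2 - 75.7) = 0.2635

0.2635


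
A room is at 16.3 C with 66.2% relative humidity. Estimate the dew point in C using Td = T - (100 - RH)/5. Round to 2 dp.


Td = 16.3 - (100-66.2)/5 = 9.54 C

9.54 C


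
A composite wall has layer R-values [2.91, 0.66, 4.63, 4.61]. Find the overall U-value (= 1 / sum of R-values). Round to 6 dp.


R_total = 2.91 + 0.66 + 4.63 + 4.61 = 12.81
U = 1/12.81 = 0.078064

0.078064


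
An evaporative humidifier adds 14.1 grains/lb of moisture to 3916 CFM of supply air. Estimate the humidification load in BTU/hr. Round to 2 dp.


Q = 0.68 * 3916 * 14.1 = 37546.61 BTU/hr

37546.61 BTU/hr


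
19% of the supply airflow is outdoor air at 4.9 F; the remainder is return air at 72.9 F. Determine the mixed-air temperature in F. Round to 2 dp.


T_mix = 0.19*4.9 + 0.81*72.9 = 59.98 F

59.98 F


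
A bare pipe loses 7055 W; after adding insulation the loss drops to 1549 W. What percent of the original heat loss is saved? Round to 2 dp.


Savings = ((7055-1549)/7055)*100 = 78.04 %

78.04 %


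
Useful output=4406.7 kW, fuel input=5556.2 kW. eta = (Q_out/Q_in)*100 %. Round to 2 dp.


eta = (4406.7/5556.2)*100 = 79.31 %

79.31 %


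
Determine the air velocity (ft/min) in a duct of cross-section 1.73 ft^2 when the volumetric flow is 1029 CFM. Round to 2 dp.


V = 1029 / 1.73 = 594.80 ft/min

594.80 ft/min


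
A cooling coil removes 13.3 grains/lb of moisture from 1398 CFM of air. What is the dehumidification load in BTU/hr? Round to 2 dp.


Q = 0.68 * 1398 * 13.3 = 12643.51 BTU/hr

12643.51 BTU/hr


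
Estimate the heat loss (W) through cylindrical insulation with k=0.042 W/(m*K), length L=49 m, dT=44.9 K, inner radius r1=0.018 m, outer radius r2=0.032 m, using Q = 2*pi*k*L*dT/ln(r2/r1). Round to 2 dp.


Q = 2*pi*0.042*49*44.9/ln(0.032/0.018) = 1009.09 W

1009.09 W


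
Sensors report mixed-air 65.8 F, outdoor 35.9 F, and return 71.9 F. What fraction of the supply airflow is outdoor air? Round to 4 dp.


frac = (65.8 - 71.9) / (35.9 - 71.9) = 0.1694

0.1694


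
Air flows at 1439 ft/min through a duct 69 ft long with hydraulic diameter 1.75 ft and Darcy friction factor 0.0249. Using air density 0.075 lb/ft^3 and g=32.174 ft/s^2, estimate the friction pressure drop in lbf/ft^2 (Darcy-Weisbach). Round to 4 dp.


v_fps = 1439/60 = 23.9833 ft/s
dp = 0.0249*(69/1.75)*0.075*23.9833^2/(2*32.174) = 0.6582 lbf/ft^2

0.6582 lbf/ft^2


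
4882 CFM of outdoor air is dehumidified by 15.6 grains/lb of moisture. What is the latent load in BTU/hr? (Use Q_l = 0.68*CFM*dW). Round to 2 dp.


Q = 0.68 * 4882 * 15.6 = 51788.26 BTU/hr

51788.26 BTU/hr


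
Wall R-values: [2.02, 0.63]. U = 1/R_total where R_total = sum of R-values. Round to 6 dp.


R_total = 2.02 + 0.63 = 2.65
U = 1/2.65 = 0.377358

0.377358


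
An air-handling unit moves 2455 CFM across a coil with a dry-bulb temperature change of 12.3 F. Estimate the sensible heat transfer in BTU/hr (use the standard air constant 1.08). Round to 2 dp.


Q = 1.08 * 2455 * 12.3 = 32612.22 BTU/hr

32612.22 BTU/hr


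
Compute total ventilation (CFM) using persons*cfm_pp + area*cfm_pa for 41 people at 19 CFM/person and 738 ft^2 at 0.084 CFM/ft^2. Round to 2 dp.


Total = 41*19 + 738*0.084 = 840.99 CFM

840.99 CFM


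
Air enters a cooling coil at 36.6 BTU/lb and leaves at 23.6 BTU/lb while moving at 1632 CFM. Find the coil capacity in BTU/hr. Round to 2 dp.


Q = 4.5 * 1632 * (36.6 - 23.6) = 95472.00 BTU/hr

95472.00 BTU/hr


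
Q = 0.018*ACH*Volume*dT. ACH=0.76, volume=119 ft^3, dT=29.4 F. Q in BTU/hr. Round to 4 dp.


Q = 0.018 * 0.76 * 119 * 29.4 = 47.8608 BTU/hr

47.8608 BTU/hr


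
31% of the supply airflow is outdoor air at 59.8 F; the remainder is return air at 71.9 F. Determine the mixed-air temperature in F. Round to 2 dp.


T_mix = 0.31*59.8 + 0.69*71.9 = 68.15 F

68.15 F


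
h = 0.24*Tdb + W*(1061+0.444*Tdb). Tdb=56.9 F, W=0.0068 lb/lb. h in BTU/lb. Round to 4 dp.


h = 0.24*56.9 + 0.0068*(1061+0.444*56.9) = 21.0426 BTU/lb

21.0426 BTU/lb


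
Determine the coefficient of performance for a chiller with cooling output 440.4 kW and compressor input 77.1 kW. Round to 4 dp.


COP = 440.4 / 77.1 = 5.7121

5.7121


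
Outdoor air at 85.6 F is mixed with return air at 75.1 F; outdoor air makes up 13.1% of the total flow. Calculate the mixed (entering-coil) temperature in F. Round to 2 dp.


T_mix = 75.1 + (13.1/100)*(85.6-75.1) = 76.48 F

76.48 F


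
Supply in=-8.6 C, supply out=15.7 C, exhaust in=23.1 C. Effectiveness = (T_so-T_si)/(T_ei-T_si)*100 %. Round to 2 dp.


eff = (15.7-(-8.6))/(23.1-(-8.6))*100 = 76.66 %

76.66 %


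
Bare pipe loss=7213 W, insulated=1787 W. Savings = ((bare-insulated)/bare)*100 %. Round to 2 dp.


Savings = ((7213-1787)/7213)*100 = 75.23 %

75.23 %


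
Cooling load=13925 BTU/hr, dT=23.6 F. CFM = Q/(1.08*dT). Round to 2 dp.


CFM = 13925 / (1.08 * 23.6) = 546.34

546.34 CFM


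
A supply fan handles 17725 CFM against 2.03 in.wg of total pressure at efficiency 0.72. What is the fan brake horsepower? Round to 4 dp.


BHP = 17725 * 2.03 / (6356 * 0.72) = 7.8626 hp

7.8626 hp


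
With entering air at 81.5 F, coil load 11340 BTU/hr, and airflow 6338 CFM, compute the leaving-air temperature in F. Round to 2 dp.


dT = 11340/(1.08*6338) = 1.6567
T_leave = 81.5 - 1.6567 = 79.84 F

79.84 F


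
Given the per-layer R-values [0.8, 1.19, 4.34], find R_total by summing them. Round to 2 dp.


R_total = 0.8 + 1.19 + 4.34 = 6.33

6.33


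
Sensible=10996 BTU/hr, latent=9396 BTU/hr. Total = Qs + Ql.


Qt = 10996 + 9396 = 20392 BTU/hr

20392 BTU/hr


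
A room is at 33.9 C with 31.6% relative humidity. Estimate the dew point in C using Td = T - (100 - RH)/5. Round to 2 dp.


Td = 33.9 - (100-31.6)/5 = 20.22 C

20.22 C


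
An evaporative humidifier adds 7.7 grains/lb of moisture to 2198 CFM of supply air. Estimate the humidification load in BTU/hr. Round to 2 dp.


Q = 0.68 * 2198 * 7.7 = 11508.73 BTU/hr

11508.73 BTU/hr


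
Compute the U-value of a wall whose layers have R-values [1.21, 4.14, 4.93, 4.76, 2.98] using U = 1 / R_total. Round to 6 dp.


R_total = 1.21 + 4.14 + 4.93 + 4.76 + 2.98 = 18.02
U = 1/18.02 = 0.055494

0.055494


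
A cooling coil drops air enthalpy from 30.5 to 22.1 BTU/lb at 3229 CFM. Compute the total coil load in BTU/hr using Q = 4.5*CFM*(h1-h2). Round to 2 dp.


Q = 4.5 * 3229 * (30.5 - 22.1) = 122056.20 BTU/hr

122056.20 BTU/hr


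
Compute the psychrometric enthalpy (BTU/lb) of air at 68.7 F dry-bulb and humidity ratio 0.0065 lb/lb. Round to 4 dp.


h = 0.24*68.7 + 0.0065*(1061+0.444*68.7) = 23.5828 BTU/lb

23.5828 BTU/lb


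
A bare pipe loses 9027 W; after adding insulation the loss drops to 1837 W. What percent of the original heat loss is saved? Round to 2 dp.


Savings = ((9027-1837)/9027)*100 = 79.65 %

79.65 %


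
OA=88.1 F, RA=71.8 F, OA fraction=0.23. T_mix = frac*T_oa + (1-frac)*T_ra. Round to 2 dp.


T_mix = 0.23*88.1 + 0.77*71.8 = 75.55 F

75.55 F


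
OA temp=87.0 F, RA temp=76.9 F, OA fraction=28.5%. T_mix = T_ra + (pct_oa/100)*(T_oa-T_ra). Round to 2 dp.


T_mix = 76.9 + (28.5/100)*(87.0-76.9) = 79.78 F

79.78 F


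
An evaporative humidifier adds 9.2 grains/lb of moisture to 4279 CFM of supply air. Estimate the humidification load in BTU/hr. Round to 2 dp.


Q = 0.68 * 4279 * 9.2 = 26769.42 BTU/hr

26769.42 BTU/hr


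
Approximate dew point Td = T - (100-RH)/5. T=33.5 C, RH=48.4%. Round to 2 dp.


Td = 33.5 - (100-48.4)/5 = 23.18 C

23.18 C


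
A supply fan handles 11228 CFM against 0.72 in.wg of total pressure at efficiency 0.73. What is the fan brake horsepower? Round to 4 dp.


BHP = 11228 * 0.72 / (6356 * 0.73) = 1.7423 hp

1.7423 hp


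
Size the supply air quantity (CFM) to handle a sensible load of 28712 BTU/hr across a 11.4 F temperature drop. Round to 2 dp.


CFM = 28712 / (1.08 * 11.4) = 2332.03

2332.03 CFM


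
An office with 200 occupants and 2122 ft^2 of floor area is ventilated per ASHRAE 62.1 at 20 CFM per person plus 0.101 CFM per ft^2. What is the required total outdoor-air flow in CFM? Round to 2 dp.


Total = 200*20 + 2122*0.101 = 4214.32 CFM

4214.32 CFM


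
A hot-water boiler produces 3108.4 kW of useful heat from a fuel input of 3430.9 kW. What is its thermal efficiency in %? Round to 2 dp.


eta = (3108.4/3430.9)*100 = 90.60 %

90.60 %


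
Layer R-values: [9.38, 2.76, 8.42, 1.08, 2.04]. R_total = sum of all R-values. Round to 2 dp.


R_total = 9.38 + 2.76 + 8.42 + 1.08 + 2.04 = 23.68

23.68


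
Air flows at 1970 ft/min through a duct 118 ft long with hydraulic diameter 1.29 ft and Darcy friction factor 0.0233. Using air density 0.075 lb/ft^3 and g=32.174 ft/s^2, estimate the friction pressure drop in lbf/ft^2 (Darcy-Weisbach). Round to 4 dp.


v_fps = 1970/60 = 32.8333 ft/s
dp = 0.0233*(118/1.29)*0.075*32.8333^2/(2*32.174) = 2.6780 lbf/ft^2

2.6780 lbf/ft^2


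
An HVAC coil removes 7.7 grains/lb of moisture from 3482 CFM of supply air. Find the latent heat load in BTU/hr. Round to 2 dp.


Q = 0.68 * 3482 * 7.7 = 18231.75 BTU/hr

18231.75 BTU/hr


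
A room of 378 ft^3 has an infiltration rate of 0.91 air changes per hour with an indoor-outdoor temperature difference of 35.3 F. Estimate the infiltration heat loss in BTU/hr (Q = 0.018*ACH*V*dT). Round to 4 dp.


Q = 0.018 * 0.91 * 378 * 35.3 = 218.5649 BTU/hr

218.5649 BTU/hr


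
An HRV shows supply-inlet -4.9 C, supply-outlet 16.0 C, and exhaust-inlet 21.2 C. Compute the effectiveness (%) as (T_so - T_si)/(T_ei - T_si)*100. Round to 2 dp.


eff = (16.0-(-4.9))/(21.2-(-4.9))*100 = 80.08 %

80.08 %


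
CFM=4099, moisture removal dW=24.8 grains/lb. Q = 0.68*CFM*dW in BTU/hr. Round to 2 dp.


Q = 0.68 * 4099 * 24.8 = 69125.54 BTU/hr

69125.54 BTU/hr


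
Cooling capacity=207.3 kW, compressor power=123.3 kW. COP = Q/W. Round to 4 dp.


COP = 207.3 / 123.3 = 1.6813

1.6813


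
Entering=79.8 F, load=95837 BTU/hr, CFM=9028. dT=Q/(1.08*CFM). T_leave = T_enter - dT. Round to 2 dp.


dT = 95837/(1.08*9028) = 9.8292
T_leave = 79.8 - 9.8292 = 69.97 F

69.97 F


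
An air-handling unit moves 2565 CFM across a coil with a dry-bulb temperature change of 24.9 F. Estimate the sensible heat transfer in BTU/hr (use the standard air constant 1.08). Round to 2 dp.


Q = 1.08 * 2565 * 24.9 = 68977.98 BTU/hr

68977.98 BTU/hr


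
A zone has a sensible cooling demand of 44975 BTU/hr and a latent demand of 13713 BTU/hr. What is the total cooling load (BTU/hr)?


Qt = 44975 + 13713 = 58688 BTU/hr

58688 BTU/hr


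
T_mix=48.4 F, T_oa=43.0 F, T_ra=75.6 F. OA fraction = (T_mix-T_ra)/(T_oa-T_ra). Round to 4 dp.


frac = (48.4 - 75.6) / (43.0 - 75.6) = 0.8344

0.8344


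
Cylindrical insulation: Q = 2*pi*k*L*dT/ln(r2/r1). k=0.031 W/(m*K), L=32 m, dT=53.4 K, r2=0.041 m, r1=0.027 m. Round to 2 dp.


Q = 2*pi*0.031*32*53.4/ln(0.041/0.027) = 796.77 W

796.77 W


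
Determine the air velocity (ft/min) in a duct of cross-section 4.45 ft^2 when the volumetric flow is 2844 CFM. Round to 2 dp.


V = 2844 / 4.45 = 639.10 ft/min

639.10 ft/min


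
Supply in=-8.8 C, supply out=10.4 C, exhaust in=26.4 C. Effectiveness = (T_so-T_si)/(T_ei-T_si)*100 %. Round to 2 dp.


eff = (10.4-(-8.8))/(26.4-(-8.8))*100 = 54.55 %

54.55 %


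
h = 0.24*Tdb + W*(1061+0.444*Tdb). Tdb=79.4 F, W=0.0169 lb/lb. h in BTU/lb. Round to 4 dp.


h = 0.24*79.4 + 0.0169*(1061+0.444*79.4) = 37.5827 BTU/lb

37.5827 BTU/lb


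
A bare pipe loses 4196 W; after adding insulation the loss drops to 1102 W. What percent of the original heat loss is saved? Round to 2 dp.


Savings = ((4196-1102)/4196)*100 = 73.74 %

73.74 %


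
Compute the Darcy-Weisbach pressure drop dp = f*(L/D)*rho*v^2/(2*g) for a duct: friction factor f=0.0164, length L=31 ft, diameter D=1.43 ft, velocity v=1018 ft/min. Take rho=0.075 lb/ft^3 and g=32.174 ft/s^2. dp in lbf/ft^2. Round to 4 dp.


v_fps = 1018/60 = 16.9667 ft/s
dp = 0.0164*(31/1.43)*0.075*16.9667^2/(2*32.174) = 0.1193 lbf/ft^2

0.1193 lbf/ft^2


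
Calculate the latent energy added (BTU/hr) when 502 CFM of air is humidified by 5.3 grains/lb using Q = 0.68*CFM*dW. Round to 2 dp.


Q = 0.68 * 502 * 5.3 = 1809.21 BTU/hr

1809.21 BTU/hr


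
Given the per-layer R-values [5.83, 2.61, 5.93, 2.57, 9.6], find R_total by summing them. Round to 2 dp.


R_total = 5.83 + 2.61 + 5.93 + 2.57 + 9.6 = 26.54

26.54


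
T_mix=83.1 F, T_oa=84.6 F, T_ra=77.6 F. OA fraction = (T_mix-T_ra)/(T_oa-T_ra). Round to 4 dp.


frac = (83.1 - 77.6) / (84.6 - 77.6) = 0.7857

0.7857


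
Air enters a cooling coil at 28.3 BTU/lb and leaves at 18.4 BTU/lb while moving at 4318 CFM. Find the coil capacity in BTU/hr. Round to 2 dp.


Q = 4.5 * 4318 * (28.3 - 18.4) = 192366.90 BTU/hr

192366.90 BTU/hr


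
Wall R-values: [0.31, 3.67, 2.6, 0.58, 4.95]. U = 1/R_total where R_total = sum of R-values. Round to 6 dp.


R_total = 0.31 + 3.67 + 2.6 + 0.58 + 4.95 = 12.11
U = 1/12.11 = 0.082576

0.082576


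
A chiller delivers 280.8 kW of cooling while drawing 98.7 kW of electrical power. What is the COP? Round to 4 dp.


COP = 280.8 / 98.7 = 2.8450

2.8450


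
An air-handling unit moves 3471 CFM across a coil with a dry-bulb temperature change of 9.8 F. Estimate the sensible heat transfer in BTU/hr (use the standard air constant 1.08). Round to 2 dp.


Q = 1.08 * 3471 * 9.8 = 36737.06 BTU/hr

36737.06 BTU/hr


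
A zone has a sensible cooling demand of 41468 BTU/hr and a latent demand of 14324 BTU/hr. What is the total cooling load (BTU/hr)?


Qt = 41468 + 14324 = 55792 BTU/hr

55792 BTU/hr


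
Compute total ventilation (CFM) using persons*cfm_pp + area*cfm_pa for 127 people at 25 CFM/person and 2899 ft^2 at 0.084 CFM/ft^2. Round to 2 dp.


Total = 127*25 + 2899*0.084 = 3418.52 CFM

3418.52 CFM


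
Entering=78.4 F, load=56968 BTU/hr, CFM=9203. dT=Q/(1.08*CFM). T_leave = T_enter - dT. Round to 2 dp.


dT = 56968/(1.08*9203) = 5.7316
T_leave = 78.4 - 5.7316 = 72.67 F

72.67 F


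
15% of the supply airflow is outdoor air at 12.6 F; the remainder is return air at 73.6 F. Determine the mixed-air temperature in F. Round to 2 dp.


T_mix = 0.15*12.6 + 0.85*73.6 = 64.45 F

64.45 F


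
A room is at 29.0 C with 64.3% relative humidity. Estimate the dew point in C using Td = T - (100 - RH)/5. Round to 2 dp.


Td = 29.0 - (100-64.3)/5 = 21.86 C

21.86 C


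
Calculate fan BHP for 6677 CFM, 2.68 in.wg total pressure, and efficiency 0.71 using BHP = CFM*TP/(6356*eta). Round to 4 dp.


BHP = 6677 * 2.68 / (6356 * 0.71) = 3.9653 hp

3.9653 hp


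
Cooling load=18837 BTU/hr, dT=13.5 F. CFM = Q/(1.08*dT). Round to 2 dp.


CFM = 18837 / (1.08 * 13.5) = 1291.98

1291.98 CFM


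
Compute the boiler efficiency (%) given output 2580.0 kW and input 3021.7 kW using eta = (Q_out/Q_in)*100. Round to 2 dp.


eta = (2580.0/3021.7)*100 = 85.38 %

85.38 %


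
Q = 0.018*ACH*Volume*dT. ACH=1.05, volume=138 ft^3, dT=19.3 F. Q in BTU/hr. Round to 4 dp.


Q = 0.018 * 1.05 * 138 * 19.3 = 50.3383 BTU/hr

50.3383 BTU/hr


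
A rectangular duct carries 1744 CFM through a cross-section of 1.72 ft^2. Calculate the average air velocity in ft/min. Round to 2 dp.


V = 1744 / 1.72 = 1013.95 ft/min

1013.95 ft/min


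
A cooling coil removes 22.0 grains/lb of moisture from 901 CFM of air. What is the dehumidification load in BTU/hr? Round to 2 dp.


Q = 0.68 * 901 * 22.0 = 13478.96 BTU/hr

13478.96 BTU/hr


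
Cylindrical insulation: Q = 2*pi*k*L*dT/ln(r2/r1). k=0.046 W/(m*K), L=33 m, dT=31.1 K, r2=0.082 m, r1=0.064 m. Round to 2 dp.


Q = 2*pi*0.046*33*31.1/ln(0.082/0.064) = 1196.87 W

1196.87 W


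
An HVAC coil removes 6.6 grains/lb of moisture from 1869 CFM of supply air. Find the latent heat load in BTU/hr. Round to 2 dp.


Q = 0.68 * 1869 * 6.6 = 8388.07 BTU/hr

8388.07 BTU/hr


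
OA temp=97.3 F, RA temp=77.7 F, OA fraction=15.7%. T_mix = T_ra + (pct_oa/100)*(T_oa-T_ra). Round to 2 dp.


T_mix = 77.7 + (15.7/100)*(97.3-77.7) = 80.78 F

80.78 F


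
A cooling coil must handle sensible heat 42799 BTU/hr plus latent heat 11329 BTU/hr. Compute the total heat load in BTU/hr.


Qt = 42799 + 11329 = 54128 BTU/hr

54128 BTU/hr


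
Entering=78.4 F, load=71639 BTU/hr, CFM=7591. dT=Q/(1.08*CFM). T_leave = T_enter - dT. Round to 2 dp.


dT = 71639/(1.08*7591) = 8.7383
T_leave = 78.4 - 8.7383 = 69.66 F

69.66 F


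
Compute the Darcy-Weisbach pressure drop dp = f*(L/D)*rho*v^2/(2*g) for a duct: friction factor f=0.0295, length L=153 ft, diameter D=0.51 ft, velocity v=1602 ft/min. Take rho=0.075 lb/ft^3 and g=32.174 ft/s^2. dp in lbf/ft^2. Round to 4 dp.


v_fps = 1602/60 = 26.7 ft/s
dp = 0.0295*(153/0.51)*0.075*26.7^2/(2*32.174) = 7.3535 lbf/ft^2

7.3535 lbf/ft^2


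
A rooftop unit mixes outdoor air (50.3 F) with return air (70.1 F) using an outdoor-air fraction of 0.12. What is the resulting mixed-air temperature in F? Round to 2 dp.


T_mix = 0.12*50.3 + 0.88*70.1 = 67.72 F

67.72 F


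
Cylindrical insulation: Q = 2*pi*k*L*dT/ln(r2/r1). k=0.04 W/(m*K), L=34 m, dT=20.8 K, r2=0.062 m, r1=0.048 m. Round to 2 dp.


Q = 2*pi*0.04*34*20.8/ln(0.062/0.048) = 694.47 W

694.47 W


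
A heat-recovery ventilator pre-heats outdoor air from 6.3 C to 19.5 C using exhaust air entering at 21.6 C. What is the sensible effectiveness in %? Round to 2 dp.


eff = (19.5-6.3)/(21.6-6.3)*100 = 86.27 %

86.27 %


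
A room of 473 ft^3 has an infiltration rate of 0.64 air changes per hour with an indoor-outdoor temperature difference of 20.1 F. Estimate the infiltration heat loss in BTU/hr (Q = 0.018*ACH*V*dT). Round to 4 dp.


Q = 0.018 * 0.64 * 473 * 20.1 = 109.5241 BTU/hr

109.5241 BTU/hr


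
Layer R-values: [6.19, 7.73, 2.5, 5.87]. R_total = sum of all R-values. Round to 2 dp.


R_total = 6.19 + 7.73 + 2.5 + 5.87 = 22.29

22.29


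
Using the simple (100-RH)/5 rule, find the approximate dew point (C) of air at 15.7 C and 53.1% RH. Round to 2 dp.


Td = 15.7 - (100-53.1)/5 = 6.32 C

6.32 C


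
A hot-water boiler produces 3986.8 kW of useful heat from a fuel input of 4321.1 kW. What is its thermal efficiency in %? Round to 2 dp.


eta = (3986.8/4321.1)*100 = 92.26 %

92.26 %


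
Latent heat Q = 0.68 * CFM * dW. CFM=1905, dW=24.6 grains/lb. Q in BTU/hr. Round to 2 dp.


Q = 0.68 * 1905 * 24.6 = 31866.84 BTU/hr

31866.84 BTU/hr


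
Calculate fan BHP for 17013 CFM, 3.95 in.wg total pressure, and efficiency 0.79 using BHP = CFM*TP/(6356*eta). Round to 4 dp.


BHP = 17013 * 3.95 / (6356 * 0.79) = 13.3834 hp

13.3834 hp


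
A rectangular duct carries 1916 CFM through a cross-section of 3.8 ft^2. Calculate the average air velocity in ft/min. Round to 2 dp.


V = 1916 / 3.8 = 504.21 ft/min

504.21 ft/min


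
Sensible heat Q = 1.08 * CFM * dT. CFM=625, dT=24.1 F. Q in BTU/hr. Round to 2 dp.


Q = 1.08 * 625 * 24.1 = 16267.50 BTU/hr

16267.50 BTU/hr


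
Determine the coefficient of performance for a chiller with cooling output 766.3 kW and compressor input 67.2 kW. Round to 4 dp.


COP = 766.3 / 67.2 = 11.4033

11.4033


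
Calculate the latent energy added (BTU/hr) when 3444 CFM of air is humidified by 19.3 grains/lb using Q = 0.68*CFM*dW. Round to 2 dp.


Q = 0.68 * 3444 * 19.3 = 45199.06 BTU/hr

45199.06 BTU/hr


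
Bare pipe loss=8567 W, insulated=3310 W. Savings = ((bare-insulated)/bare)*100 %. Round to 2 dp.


Savings = ((8567-3310)/8567)*100 = 61.36 %

61.36 %


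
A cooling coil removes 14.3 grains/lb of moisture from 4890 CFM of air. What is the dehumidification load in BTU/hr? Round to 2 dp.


Q = 0.68 * 4890 * 14.3 = 47550.36 BTU/hr

47550.36 BTU/hr


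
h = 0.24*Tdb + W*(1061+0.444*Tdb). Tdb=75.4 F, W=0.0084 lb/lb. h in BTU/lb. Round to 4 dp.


h = 0.24*75.4 + 0.0084*(1061+0.444*75.4) = 27.2896 BTU/lb

27.2896 BTU/lb


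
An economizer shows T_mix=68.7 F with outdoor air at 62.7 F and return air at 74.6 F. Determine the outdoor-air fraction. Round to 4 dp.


frac = (68.7 - 74.6) / (62.7 - 74.6) = 0.4958

0.4958


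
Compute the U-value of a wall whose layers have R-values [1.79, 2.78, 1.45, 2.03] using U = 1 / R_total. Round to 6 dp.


R_total = 1.79 + 2.78 + 1.45 + 2.03 = 8.05
U = 1/8.05 = 0.124224

0.124224


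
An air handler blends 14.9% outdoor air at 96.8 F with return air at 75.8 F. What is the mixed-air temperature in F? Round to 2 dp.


T_mix = 75.8 + (14.9/100)*(96.8-75.8) = 78.93 F

78.93 F


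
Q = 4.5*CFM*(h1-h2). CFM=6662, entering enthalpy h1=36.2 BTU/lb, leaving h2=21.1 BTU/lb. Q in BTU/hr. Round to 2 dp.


Q = 4.5 * 6662 * (36.2 - 21.1) = 452682.90 BTU/hr

452682.90 BTU/hr


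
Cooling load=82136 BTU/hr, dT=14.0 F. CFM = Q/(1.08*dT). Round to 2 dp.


CFM = 82136 / (1.08 * 14.0) = 5432.28

5432.28 CFM


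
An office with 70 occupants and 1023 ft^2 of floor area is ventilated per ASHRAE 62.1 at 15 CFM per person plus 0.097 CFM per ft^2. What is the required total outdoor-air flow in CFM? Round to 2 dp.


Total = 70*15 + 1023*0.097 = 1149.23 CFM

1149.23 CFM


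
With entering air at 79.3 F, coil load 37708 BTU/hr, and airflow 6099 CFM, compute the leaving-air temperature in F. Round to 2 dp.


dT = 37708/(1.08*6099) = 5.7247
T_leave = 79.3 - 5.7247 = 73.58 F

73.58 F


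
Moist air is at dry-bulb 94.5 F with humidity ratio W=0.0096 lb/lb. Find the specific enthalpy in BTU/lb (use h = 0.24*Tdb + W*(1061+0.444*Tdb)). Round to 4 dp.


h = 0.24*94.5 + 0.0096*(1061+0.444*94.5) = 33.2684 BTU/lb

33.2684 BTU/lb


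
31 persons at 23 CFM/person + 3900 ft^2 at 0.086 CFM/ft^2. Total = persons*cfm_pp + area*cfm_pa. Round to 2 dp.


Total = 31*23 + 3900*0.086 = 1048.40 CFM

1048.40 CFM


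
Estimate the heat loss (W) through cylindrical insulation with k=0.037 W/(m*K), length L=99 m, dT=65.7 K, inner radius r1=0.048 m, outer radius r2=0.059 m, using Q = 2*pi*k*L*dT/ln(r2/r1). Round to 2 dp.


Q = 2*pi*0.037*99*65.7/ln(0.059/0.048) = 7328.35 W

7328.35 W


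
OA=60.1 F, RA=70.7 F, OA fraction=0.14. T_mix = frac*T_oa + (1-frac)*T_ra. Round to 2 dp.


T_mix = 0.14*60.1 + 0.86*70.7 = 69.22 F

69.22 F


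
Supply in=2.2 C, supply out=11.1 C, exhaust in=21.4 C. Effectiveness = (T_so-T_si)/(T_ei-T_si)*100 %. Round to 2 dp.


eff = (11.1-2.2)/(21.4-2.2)*100 = 46.35 %

46.35 %


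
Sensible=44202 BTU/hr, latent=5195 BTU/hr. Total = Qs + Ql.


Qt = 44202 + 5195 = 49397 BTU/hr

49397 BTU/hr


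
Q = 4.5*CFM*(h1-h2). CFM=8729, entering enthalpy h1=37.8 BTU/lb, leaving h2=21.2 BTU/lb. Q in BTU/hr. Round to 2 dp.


Q = 4.5 * 8729 * (37.8 - 21.2) = 652056.30 BTU/hr

652056.30 BTU/hr


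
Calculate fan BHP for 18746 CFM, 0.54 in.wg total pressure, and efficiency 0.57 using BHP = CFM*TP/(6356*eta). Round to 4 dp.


BHP = 18746 * 0.54 / (6356 * 0.57) = 2.7941 hp

2.7941 hp


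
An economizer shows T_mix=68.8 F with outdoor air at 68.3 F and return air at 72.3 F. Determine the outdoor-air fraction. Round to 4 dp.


frac = (68.8 - 72.3) / (68.3 - 72.3) = 0.8750

0.8750


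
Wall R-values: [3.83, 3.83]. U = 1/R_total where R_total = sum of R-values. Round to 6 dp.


R_total = 3.83 + 3.83 = 7.66
U = 1/7.66 = 0.130548

0.130548


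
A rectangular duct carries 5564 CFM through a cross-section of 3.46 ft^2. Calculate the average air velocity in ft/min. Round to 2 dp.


V = 5564 / 3.46 = 1608.09 ft/min

1608.09 ft/min


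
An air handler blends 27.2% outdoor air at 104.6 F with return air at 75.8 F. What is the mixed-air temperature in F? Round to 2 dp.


T_mix = 75.8 + (27.2/100)*(104.6-75.8) = 83.63 F

83.63 F


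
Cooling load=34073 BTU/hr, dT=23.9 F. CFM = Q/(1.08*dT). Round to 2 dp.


CFM = 34073 / (1.08 * 23.9) = 1320.04

1320.04 CFM


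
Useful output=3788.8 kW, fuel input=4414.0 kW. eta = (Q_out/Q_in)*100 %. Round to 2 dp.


eta = (3788.8/4414.0)*100 = 85.84 %

85.84 %


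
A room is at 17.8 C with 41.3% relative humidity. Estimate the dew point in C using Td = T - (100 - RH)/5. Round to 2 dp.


Td = 17.8 - (100-41.3)/5 = 6.06 C

6.06 C


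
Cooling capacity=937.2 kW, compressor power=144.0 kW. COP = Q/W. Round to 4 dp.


COP = 937.2 / 144.0 = 6.5083

6.5083


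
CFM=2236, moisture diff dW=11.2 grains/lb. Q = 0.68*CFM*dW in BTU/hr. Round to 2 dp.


Q = 0.68 * 2236 * 11.2 = 17029.38 BTU/hr

17029.38 BTU/hr


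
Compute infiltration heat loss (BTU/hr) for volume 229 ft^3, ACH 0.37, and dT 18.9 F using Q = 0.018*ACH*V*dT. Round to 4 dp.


Q = 0.018 * 0.37 * 229 * 18.9 = 28.8251 BTU/hr

28.8251 BTU/hr


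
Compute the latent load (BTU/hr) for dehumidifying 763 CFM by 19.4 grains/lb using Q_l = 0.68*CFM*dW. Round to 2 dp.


Q = 0.68 * 763 * 19.4 = 10065.50 BTU/hr

10065.50 BTU/hr


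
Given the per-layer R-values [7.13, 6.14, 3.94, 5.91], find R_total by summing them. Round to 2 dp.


R_total = 7.13 + 6.14 + 3.94 + 5.91 = 23.12

23.12


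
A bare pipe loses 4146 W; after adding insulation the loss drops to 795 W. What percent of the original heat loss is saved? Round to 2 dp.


Savings = ((4146-795)/4146)*100 = 80.82 %

80.82 %


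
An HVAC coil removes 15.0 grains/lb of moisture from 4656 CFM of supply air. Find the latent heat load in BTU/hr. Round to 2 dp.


Q = 0.68 * 4656 * 15.0 = 47491.20 BTU/hr

47491.20 BTU/hr


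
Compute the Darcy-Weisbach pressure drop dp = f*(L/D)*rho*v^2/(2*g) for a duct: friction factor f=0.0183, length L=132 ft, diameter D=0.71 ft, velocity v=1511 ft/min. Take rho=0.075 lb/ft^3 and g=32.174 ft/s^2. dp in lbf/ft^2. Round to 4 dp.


v_fps = 1511/60 = 25.1833 ft/s
dp = 0.0183*(132/0.71)*0.075*25.1833^2/(2*32.174) = 2.5149 lbf/ft^2

2.5149 lbf/ft^2


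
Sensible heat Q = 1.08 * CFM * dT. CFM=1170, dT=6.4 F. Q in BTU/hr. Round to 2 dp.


Q = 1.08 * 1170 * 6.4 = 8087.04 BTU/hr

8087.04 BTU/hr


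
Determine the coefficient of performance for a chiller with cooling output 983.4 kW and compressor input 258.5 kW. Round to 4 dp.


COP = 983.4 / 258.5 = 3.8043

3.8043


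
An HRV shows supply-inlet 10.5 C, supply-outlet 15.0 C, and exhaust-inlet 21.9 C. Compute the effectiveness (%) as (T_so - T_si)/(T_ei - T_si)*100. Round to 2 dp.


eff = (15.0-10.5)/(21.9-10.5)*100 = 39.47 %

39.47 %


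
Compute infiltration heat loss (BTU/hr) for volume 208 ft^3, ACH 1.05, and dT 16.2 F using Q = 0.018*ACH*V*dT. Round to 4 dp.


Q = 0.018 * 1.05 * 208 * 16.2 = 63.6854 BTU/hr

63.6854 BTU/hr


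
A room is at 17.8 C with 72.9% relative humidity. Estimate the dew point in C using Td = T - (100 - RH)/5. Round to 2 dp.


Td = 17.8 - (100-72.9)/5 = 12.38 C

12.38 C


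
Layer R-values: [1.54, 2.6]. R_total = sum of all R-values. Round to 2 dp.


R_total = 1.54 + 2.6 = 4.14

4.14


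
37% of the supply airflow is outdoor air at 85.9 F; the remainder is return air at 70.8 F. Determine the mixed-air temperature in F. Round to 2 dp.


T_mix = 0.37*85.9 + 0.63*70.8 = 76.39 F

76.39 F


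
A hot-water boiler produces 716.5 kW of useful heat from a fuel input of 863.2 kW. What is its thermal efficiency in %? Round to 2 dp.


eta = (716.5/863.2)*100 = 83.01 %

83.01 %


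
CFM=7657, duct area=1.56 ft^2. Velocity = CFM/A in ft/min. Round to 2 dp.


V = 7657 / 1.56 = 4908.33 ft/min

4908.33 ft/min


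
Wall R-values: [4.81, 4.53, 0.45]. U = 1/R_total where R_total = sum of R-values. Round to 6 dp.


R_total = 4.81 + 4.53 + 0.45 = 9.79
U = 1/9.79 = 0.102145

0.102145


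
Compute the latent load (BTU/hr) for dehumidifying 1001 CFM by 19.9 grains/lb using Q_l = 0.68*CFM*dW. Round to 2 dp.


Q = 0.68 * 1001 * 19.9 = 13545.53 BTU/hr

13545.53 BTU/hr


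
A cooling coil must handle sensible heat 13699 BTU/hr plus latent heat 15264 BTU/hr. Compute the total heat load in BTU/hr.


Qt = 13699 + 15264 = 28963 BTU/hr

28963 BTU/hr


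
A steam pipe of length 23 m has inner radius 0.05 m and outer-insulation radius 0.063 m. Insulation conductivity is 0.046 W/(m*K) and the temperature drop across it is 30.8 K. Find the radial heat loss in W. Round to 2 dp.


Q = 2*pi*0.046*23*30.8/ln(0.063/0.05) = 885.92 W

885.92 W


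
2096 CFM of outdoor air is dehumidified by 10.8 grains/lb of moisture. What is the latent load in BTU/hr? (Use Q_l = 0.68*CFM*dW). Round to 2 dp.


Q = 0.68 * 2096 * 10.8 = 15393.02 BTU/hr

15393.02 BTU/hr
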